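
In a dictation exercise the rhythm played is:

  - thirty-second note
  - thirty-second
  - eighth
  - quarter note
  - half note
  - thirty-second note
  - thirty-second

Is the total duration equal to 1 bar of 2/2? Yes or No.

One bar of 2/2 = 32 thirty-second notes.
Express everything in thirty-second notes: thirty-second note = 1; thirty-second = 1; eighth = 4; quarter note = 8; half note = 16; thirty-second note = 1; thirty-second = 1.
Total: 1 + 1 + 4 + 8 + 16 + 1 + 1 = 32.
32 equals 32, so the answer is Yes.

Yes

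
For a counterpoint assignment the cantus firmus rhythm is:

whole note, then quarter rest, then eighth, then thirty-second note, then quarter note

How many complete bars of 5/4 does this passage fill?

One bar of 5/4 = 40 thirty-second notes.
Each duration in thirty-second notes: whole note = 32; quarter rest = 8; eighth = 4; thirty-second note = 1; quarter note = 8.
Sum: 32 + 8 + 4 + 1 + 8 = 53.
53 ÷ 40 = 1 complete bar with 13 left over.

1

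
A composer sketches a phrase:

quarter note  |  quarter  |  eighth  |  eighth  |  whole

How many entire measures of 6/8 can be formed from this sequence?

2

One bar of 6/8 = 6 eighth notes.
Each duration in eighth notes: quarter note = 2; quarter = 2; eighth = 1; eighth = 1; whole = 8.
Altogether 2 + 2 + 1 + 1 + 8 = 14.
14 ÷ 6 = 2 complete bars with 2 left over.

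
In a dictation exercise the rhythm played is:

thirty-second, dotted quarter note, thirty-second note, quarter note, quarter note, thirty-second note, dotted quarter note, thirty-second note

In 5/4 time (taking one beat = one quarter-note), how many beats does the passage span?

5.5

One quarter-note beat = 8 thirty-second notes.
Each duration in thirty-second notes: thirty-second = 1; dotted quarter note = 12; thirty-second note = 1; quarter note = 8; quarter note = 8; thirty-second note = 1; dotted quarter note = 12; thirty-second note = 1.
Sum: 1 + 12 + 1 + 8 + 8 + 1 + 12 + 1 = 44.
44 ÷ 8 = 5.5 beats.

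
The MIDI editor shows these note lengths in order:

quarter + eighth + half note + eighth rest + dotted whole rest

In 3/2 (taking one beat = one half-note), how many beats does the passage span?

5

One half-note beat = 4 eighth notes.
Convert each value to eighth notes: quarter = 2; eighth = 1; half note = 4; eighth rest = 1; dotted whole rest = 12.
Altogether 2 + 1 + 4 + 1 + 12 = 20.
20 ÷ 4 = 5 beats.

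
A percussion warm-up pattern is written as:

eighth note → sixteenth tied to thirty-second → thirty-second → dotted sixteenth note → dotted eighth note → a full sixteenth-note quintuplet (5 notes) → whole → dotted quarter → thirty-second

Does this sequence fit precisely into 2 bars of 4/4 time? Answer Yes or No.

One bar of 4/4 = 32 thirty-second notes, so 2 bars = 64.
Each duration in thirty-second notes: eighth note = 4; sixteenth tied to thirty-second (sixteenth + thirty-second) = 3; thirty-second = 1; dotted sixteenth note = 3; dotted eighth note = 6; a full sixteenth-note quintuplet (5 notes) (five quintuplet sixteenths span one quarter) = 8; whole = 32; dotted quarter = 12; thirty-second = 1.
Altogether 4 + 3 + 1 + 3 + 6 + 8 + 32 + 12 + 1 = 70.
70 exceeds 64, so the answer is No.

No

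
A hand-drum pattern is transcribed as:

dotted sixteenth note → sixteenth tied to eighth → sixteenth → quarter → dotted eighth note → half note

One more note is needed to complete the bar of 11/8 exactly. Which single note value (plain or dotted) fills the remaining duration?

dotted sixteenth note

The bar of 11/8 = 44 thirty-second notes.
Working in thirty-second notes: dotted sixteenth note = 3; sixteenth tied to eighth (sixteenth + eighth) = 6; sixteenth = 2; quarter = 8; dotted eighth note = 6; half note = 16.
Sum: 3 + 6 + 2 + 8 + 6 + 16 = 41.
Remaining: 44 − 41 = 3 thirty-second notes, which is a dotted sixteenth note.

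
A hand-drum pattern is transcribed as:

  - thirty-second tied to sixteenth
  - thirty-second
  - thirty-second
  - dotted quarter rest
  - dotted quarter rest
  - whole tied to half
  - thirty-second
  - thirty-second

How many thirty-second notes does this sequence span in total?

In thirty-second notes: thirty-second tied to sixteenth (thirty-second + sixteenth) = 3; thirty-second = 1; thirty-second = 1; dotted quarter rest = 12; dotted quarter rest = 12; whole tied to half (whole + half) = 48; thirty-second = 1; thirty-second = 1.
Sum: 3 + 1 + 1 + 12 + 12 + 48 + 1 + 1 = 79 thirty-second notes.

79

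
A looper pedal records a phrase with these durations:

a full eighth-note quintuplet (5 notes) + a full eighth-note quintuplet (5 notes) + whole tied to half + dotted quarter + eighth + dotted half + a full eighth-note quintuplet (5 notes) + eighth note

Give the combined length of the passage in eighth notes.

Express everything in eighth notes: a full eighth-note quintuplet (5 notes) (five quintuplet eighths span one half) = 4; a full eighth-note quintuplet (5 notes) (five quintuplet eighths span one half) = 4; whole tied to half (whole + half) = 12; dotted quarter = 3; eighth = 1; dotted half = 6; a full eighth-note quintuplet (5 notes) (five quintuplet eighths span one half) = 4; eighth note = 1.
Sum: 4 + 4 + 12 + 3 + 1 + 6 + 4 + 1 = 35 eighth notes.

35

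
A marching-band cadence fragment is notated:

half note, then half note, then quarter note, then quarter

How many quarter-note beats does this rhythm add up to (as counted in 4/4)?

One quarter-note beat = 2 eighth notes.
In eighth notes: half note = 4; half note = 4; quarter note = 2; quarter = 2.
Sum: 4 + 4 + 2 + 2 = 12.
12 ÷ 2 = 6 beats.

6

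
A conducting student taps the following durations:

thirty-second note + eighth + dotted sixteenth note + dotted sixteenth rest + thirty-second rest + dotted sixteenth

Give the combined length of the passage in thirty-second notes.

15

Convert each value to thirty-second notes: thirty-second note = 1; eighth = 4; dotted sixteenth note = 3; dotted sixteenth rest = 3; thirty-second rest = 1; dotted sixteenth = 3.
Total: 1 + 4 + 3 + 3 + 1 + 3 = 15 thirty-second notes.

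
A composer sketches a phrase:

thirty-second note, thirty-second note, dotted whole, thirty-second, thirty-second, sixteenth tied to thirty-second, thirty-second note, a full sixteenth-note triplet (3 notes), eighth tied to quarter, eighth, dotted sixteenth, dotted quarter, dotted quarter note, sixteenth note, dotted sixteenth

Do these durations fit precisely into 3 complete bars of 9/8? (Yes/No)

Yes

One bar of 9/8 = 36 thirty-second notes, so 3 bars = 108.
Working in thirty-second notes: thirty-second note = 1; thirty-second note = 1; dotted whole = 48; thirty-second = 1; thirty-second = 1; sixteenth tied to thirty-second (sixteenth + thirty-second) = 3; thirty-second note = 1; a full sixteenth-note triplet (3 notes) (three triplet sixteenths span one eighth) = 4; eighth tied to quarter (eighth + quarter) = 12; eighth = 4; dotted sixteenth = 3; dotted quarter = 12; dotted quarter note = 12; sixteenth note = 2; dotted sixteenth = 3.
Adding: 1 + 1 + 48 + 1 + 1 + 3 + 1 + 4 + 12 + 4 + 3 + 12 + 12 + 2 + 3 = 108.
108 equals 108, so the answer is Yes.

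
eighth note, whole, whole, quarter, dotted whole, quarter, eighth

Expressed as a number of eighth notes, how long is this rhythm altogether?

Each duration in eighth notes: eighth note = 1; whole = 8; whole = 8; quarter = 2; dotted whole = 12; quarter = 2; eighth = 1.
Sum: 1 + 8 + 8 + 2 + 12 + 2 + 1 = 34 eighth notes.

34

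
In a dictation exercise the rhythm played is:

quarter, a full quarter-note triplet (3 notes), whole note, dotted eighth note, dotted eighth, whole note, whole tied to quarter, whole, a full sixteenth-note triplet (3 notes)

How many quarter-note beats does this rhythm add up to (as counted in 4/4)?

One quarter-note beat = 4 sixteenth notes.
Each duration in sixteenth notes: quarter = 4; a full quarter-note triplet (3 notes) (three triplet quarters span one half) = 8; whole note = 16; dotted eighth note = 3; dotted eighth = 3; whole note = 16; whole tied to quarter (whole + quarter) = 20; whole = 16; a full sixteenth-note triplet (3 notes) (three triplet sixteenths span one eighth) = 2.
Altogether 4 + 8 + 16 + 3 + 3 + 16 + 20 + 16 + 2 = 88.
88 ÷ 4 = 22 beats.

22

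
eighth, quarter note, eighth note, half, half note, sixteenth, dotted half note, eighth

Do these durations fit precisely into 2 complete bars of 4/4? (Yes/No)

No

One bar of 4/4 = 16 sixteenth notes, so 2 bars = 32.
In sixteenth notes: eighth = 2; quarter note = 4; eighth note = 2; half = 8; half note = 8; sixteenth = 1; dotted half note = 12; eighth = 2.
Total: 2 + 4 + 2 + 8 + 8 + 1 + 12 + 2 = 39.
39 exceeds 32, so the answer is No.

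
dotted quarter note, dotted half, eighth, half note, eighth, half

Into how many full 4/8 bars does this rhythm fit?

4

One bar of 4/8 = 4 eighth notes.
Convert each value to eighth notes: dotted quarter note = 3; dotted half = 6; eighth = 1; half note = 4; eighth = 1; half = 4.
Adding: 3 + 6 + 1 + 4 + 1 + 4 = 19.
19 ÷ 4 = 4 complete bars with 3 left over.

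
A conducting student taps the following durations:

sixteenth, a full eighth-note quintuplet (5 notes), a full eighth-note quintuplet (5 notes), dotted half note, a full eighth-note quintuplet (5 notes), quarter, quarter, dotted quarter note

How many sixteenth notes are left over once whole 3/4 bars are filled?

3

One bar of 3/4 = 12 sixteenth notes.
Working in sixteenth notes: sixteenth = 1; a full eighth-note quintuplet (5 notes) (five quintuplet eighths span one half) = 8; a full eighth-note quintuplet (5 notes) (five quintuplet eighths span one half) = 8; dotted half note = 12; a full eighth-note quintuplet (5 notes) (five quintuplet eighths span one half) = 8; quarter = 4; quarter = 4; dotted quarter note = 6.
Total: 1 + 8 + 8 + 12 + 8 + 4 + 4 + 6 = 51.
51 ÷ 12 = 4 complete bars with 3 sixteenth notes remaining.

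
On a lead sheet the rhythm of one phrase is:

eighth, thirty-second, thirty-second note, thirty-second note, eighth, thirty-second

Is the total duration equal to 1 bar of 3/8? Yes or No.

Yes

One bar of 3/8 = 12 thirty-second notes.
Convert each value to thirty-second notes: eighth = 4; thirty-second = 1; thirty-second note = 1; thirty-second note = 1; eighth = 4; thirty-second = 1.
Sum: 4 + 1 + 1 + 1 + 4 + 1 = 12.
12 equals 12, so the answer is Yes.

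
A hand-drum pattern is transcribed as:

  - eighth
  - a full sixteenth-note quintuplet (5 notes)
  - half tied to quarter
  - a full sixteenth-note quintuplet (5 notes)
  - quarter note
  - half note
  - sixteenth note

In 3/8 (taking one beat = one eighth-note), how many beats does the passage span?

17.5

One eighth-note beat = 2 sixteenth notes.
Working in sixteenth notes: eighth = 2; a full sixteenth-note quintuplet (5 notes) (five quintuplet sixteenths span one quarter) = 4; half tied to quarter (half + quarter) = 12; a full sixteenth-note quintuplet (5 notes) (five quintuplet sixteenths span one quarter) = 4; quarter note = 4; half note = 8; sixteenth note = 1.
Adding: 2 + 4 + 12 + 4 + 4 + 8 + 1 = 35.
35 ÷ 2 = 17.5 beats.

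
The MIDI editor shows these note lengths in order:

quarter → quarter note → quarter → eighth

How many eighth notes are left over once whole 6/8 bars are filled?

One bar of 6/8 = 6 eighth notes.
Each duration in eighth notes: quarter = 2; quarter note = 2; quarter = 2; eighth = 1.
Sum: 2 + 2 + 2 + 1 = 7.
7 ÷ 6 = 1 complete bar with 1 eighth note remaining.

1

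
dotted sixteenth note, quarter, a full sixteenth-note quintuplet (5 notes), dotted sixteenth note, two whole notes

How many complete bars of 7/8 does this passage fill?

One bar of 7/8 = 28 thirty-second notes.
In thirty-second notes: dotted sixteenth note = 3; quarter = 8; a full sixteenth-note quintuplet (5 notes) (five quintuplet sixteenths span one quarter) = 8; dotted sixteenth note = 3; whole note = 32; whole note = 32.
Adding: 3 + 8 + 8 + 3 + 32 + 32 = 86.
86 ÷ 28 = 3 complete bars with 2 left over.

3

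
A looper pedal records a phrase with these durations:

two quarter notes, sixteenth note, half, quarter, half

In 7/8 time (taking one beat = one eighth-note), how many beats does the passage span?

14.5

One eighth-note beat = 2 sixteenth notes.
Express everything in sixteenth notes: quarter note = 4; quarter note = 4; sixteenth note = 1; half = 8; quarter = 4; half = 8.
Adding: 4 + 4 + 1 + 8 + 4 + 8 = 29.
29 ÷ 2 = 14.5 beats.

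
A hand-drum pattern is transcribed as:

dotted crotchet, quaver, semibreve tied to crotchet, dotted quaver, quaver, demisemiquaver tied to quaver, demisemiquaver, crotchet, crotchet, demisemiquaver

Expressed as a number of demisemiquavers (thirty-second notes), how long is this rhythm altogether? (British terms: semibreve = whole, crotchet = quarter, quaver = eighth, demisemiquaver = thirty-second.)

89

Convert each value to thirty-second notes: dotted crotchet = 12; quaver = 4; semibreve tied to crotchet (semibreve + crotchet) = 40; dotted quaver = 6; quaver = 4; demisemiquaver tied to quaver (demisemiquaver + quaver) = 5; demisemiquaver = 1; crotchet = 8; crotchet = 8; demisemiquaver = 1.
Total: 12 + 4 + 40 + 6 + 4 + 5 + 1 + 8 + 8 + 1 = 89 thirty-second notes.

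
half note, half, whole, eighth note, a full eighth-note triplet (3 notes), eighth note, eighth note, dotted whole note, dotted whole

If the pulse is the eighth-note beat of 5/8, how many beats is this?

One eighth-note beat = 2 sixteenth notes.
Working in sixteenth notes: half note = 8; half = 8; whole = 16; eighth note = 2; a full eighth-note triplet (3 notes) (three triplet eighths span one quarter) = 4; eighth note = 2; eighth note = 2; dotted whole note = 24; dotted whole = 24.
Altogether 8 + 8 + 16 + 2 + 4 + 2 + 2 + 24 + 24 = 90.
90 ÷ 2 = 45 beats.

45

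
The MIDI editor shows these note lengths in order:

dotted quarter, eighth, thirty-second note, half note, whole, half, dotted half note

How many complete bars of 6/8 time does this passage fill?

4

One bar of 6/8 = 24 thirty-second notes.
Convert each value to thirty-second notes: dotted quarter = 12; eighth = 4; thirty-second note = 1; half note = 16; whole = 32; half = 16; dotted half note = 24.
Altogether 12 + 4 + 1 + 16 + 32 + 16 + 24 = 105.
105 ÷ 24 = 4 complete bars with 9 left over.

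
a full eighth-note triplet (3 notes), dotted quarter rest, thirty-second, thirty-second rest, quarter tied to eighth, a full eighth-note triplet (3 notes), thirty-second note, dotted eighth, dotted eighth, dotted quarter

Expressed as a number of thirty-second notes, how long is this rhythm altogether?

Express everything in thirty-second notes: a full eighth-note triplet (3 notes) (three triplet eighths span one quarter) = 8; dotted quarter rest = 12; thirty-second = 1; thirty-second rest = 1; quarter tied to eighth (quarter + eighth) = 12; a full eighth-note triplet (3 notes) (three triplet eighths span one quarter) = 8; thirty-second note = 1; dotted eighth = 6; dotted eighth = 6; dotted quarter = 12.
Altogether 8 + 12 + 1 + 1 + 12 + 8 + 1 + 6 + 6 + 12 = 67 thirty-second notes.

67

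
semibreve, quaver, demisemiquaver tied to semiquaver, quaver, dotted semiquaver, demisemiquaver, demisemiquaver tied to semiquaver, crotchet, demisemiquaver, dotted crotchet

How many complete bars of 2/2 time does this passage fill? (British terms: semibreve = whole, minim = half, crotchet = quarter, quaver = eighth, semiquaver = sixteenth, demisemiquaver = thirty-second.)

2

One bar of 2/2 = 32 thirty-second notes.
Each duration in thirty-second notes: semibreve = 32; quaver = 4; demisemiquaver tied to semiquaver (demisemiquaver + semiquaver) = 3; quaver = 4; dotted semiquaver = 3; demisemiquaver = 1; demisemiquaver tied to semiquaver (demisemiquaver + semiquaver) = 3; crotchet = 8; demisemiquaver = 1; dotted crotchet = 12.
Adding: 32 + 4 + 3 + 4 + 3 + 1 + 3 + 8 + 1 + 12 = 71.
71 ÷ 32 = 2 complete bars with 7 left over.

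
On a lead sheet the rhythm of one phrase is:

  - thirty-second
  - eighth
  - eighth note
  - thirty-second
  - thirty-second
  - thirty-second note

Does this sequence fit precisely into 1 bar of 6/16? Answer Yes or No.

Yes

One bar of 6/16 = 12 thirty-second notes.
Convert each value to thirty-second notes: thirty-second = 1; eighth = 4; eighth note = 4; thirty-second = 1; thirty-second = 1; thirty-second note = 1.
Total: 1 + 4 + 4 + 1 + 1 + 1 = 12.
12 equals 12, so the answer is Yes.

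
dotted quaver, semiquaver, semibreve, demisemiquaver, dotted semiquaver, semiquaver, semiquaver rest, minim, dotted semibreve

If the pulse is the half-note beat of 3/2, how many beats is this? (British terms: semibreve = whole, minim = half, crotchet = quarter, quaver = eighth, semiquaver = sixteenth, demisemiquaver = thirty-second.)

One half-note beat = 16 thirty-second notes.
Express everything in thirty-second notes: dotted quaver = 6; semiquaver = 2; semibreve = 32; demisemiquaver = 1; dotted semiquaver = 3; semiquaver = 2; semiquaver rest = 2; minim = 16; dotted semibreve = 48.
Adding: 6 + 2 + 32 + 1 + 3 + 2 + 2 + 16 + 48 = 112.
112 ÷ 16 = 7 beats.

7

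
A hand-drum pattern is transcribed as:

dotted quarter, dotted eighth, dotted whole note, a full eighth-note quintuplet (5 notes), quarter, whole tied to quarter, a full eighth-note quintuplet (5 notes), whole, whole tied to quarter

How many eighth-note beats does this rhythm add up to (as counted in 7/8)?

One eighth-note beat = 2 sixteenth notes.
In sixteenth notes: dotted quarter = 6; dotted eighth = 3; dotted whole note = 24; a full eighth-note quintuplet (5 notes) (five quintuplet eighths span one half) = 8; quarter = 4; whole tied to quarter (whole + quarter) = 20; a full eighth-note quintuplet (5 notes) (five quintuplet eighths span one half) = 8; whole = 16; whole tied to quarter (whole + quarter) = 20.
Total: 6 + 3 + 24 + 8 + 4 + 20 + 8 + 16 + 20 = 109.
109 ÷ 2 = 54.5 beats.

54.5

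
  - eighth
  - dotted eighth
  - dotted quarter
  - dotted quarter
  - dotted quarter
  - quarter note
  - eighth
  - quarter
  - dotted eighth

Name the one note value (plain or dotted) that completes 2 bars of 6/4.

2 bars of 6/4 = 48 sixteenth notes.
In sixteenth notes: eighth = 2; dotted eighth = 3; dotted quarter = 6; dotted quarter = 6; dotted quarter = 6; quarter note = 4; eighth = 2; quarter = 4; dotted eighth = 3.
Total: 2 + 3 + 6 + 6 + 6 + 4 + 2 + 4 + 3 = 36.
Remaining: 48 − 36 = 12 sixteenth notes, which is a dotted half note.

dotted half note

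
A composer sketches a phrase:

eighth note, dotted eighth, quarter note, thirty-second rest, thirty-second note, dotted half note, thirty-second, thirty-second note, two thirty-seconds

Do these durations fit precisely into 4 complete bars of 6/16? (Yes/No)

One bar of 6/16 = 12 thirty-second notes, so 4 bars = 48.
In thirty-second notes: eighth note = 4; dotted eighth = 6; quarter note = 8; thirty-second rest = 1; thirty-second note = 1; dotted half note = 24; thirty-second = 1; thirty-second note = 1; thirty-second = 1; thirty-second = 1.
Adding: 4 + 6 + 8 + 1 + 1 + 24 + 1 + 1 + 1 + 1 = 48.
48 equals 48, so the answer is Yes.

Yes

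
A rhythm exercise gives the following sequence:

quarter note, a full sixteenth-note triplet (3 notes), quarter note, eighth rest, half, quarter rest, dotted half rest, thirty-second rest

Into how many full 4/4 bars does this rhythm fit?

2

One bar of 4/4 = 32 thirty-second notes.
Each duration in thirty-second notes: quarter note = 8; a full sixteenth-note triplet (3 notes) (three triplet sixteenths span one eighth) = 4; quarter note = 8; eighth rest = 4; half = 16; quarter rest = 8; dotted half rest = 24; thirty-second rest = 1.
Adding: 8 + 4 + 8 + 4 + 16 + 8 + 24 + 1 = 73.
73 ÷ 32 = 2 complete bars with 9 left over.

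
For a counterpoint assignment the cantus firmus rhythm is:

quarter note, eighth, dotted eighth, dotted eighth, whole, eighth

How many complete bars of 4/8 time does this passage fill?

One bar of 4/8 = 8 sixteenth notes.
Working in sixteenth notes: quarter note = 4; eighth = 2; dotted eighth = 3; dotted eighth = 3; whole = 16; eighth = 2.
Adding: 4 + 2 + 3 + 3 + 16 + 2 = 30.
30 ÷ 8 = 3 complete bars with 6 left over.

3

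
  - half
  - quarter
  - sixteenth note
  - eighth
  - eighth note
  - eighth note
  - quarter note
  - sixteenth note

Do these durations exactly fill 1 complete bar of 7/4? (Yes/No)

No

One bar of 7/4 = 28 sixteenth notes.
Each duration in sixteenth notes: half = 8; quarter = 4; sixteenth note = 1; eighth = 2; eighth note = 2; eighth note = 2; quarter note = 4; sixteenth note = 1.
Adding: 8 + 4 + 1 + 2 + 2 + 2 + 4 + 1 = 24.
24 falls short of 28, so the answer is No.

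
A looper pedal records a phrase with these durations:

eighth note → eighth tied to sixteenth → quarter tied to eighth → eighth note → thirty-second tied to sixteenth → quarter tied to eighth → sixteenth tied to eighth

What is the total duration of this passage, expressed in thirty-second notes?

Express everything in thirty-second notes: eighth note = 4; eighth tied to sixteenth (eighth + sixteenth) = 6; quarter tied to eighth (quarter + eighth) = 12; eighth note = 4; thirty-second tied to sixteenth (thirty-second + sixteenth) = 3; quarter tied to eighth (quarter + eighth) = 12; sixteenth tied to eighth (sixteenth + eighth) = 6.
Total: 4 + 6 + 12 + 4 + 3 + 12 + 6 = 47 thirty-second notes.

47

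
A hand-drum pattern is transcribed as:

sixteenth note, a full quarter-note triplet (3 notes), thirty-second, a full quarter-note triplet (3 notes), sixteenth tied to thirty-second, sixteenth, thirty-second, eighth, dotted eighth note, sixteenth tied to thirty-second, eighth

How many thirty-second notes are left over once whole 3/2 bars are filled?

10

One bar of 3/2 = 48 thirty-second notes.
In thirty-second notes: sixteenth note = 2; a full quarter-note triplet (3 notes) (three triplet quarters span one half) = 16; thirty-second = 1; a full quarter-note triplet (3 notes) (three triplet quarters span one half) = 16; sixteenth tied to thirty-second (sixteenth + thirty-second) = 3; sixteenth = 2; thirty-second = 1; eighth = 4; dotted eighth note = 6; sixteenth tied to thirty-second (sixteenth + thirty-second) = 3; eighth = 4.
Altogether 2 + 16 + 1 + 16 + 3 + 2 + 1 + 4 + 6 + 3 + 4 = 58.
58 ÷ 48 = 1 complete bar with 10 thirty-second notes remaining.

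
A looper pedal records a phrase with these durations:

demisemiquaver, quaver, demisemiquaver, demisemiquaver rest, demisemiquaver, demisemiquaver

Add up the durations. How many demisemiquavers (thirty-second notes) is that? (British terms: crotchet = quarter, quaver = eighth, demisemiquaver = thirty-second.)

In thirty-second notes: demisemiquaver = 1; quaver = 4; demisemiquaver = 1; demisemiquaver rest = 1; demisemiquaver = 1; demisemiquaver = 1.
Sum: 1 + 4 + 1 + 1 + 1 + 1 = 9 thirty-second notes.

9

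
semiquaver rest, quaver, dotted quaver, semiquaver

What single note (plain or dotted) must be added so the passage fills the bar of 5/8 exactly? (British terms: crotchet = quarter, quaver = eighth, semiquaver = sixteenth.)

The bar of 5/8 = 10 sixteenth notes.
Express everything in sixteenth notes: semiquaver rest = 1; quaver = 2; dotted quaver = 3; semiquaver = 1.
Total: 1 + 2 + 3 + 1 = 7.
Remaining: 10 − 7 = 3 sixteenth notes, which is a dotted eighth note.

dotted eighth note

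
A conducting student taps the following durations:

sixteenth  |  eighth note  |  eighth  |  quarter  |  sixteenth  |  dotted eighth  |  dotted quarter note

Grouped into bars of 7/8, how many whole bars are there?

1

One bar of 7/8 = 14 sixteenth notes.
Working in sixteenth notes: sixteenth = 1; eighth note = 2; eighth = 2; quarter = 4; sixteenth = 1; dotted eighth = 3; dotted quarter note = 6.
Adding: 1 + 2 + 2 + 4 + 1 + 3 + 6 = 19.
19 ÷ 14 = 1 complete bar with 5 left over.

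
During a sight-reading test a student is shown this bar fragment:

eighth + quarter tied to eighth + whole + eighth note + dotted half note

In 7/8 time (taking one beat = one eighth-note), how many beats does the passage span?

One eighth-note beat = 2 sixteenth notes.
Working in sixteenth notes: eighth = 2; quarter tied to eighth (quarter + eighth) = 6; whole = 16; eighth note = 2; dotted half note = 12.
Altogether 2 + 6 + 16 + 2 + 12 = 38.
38 ÷ 2 = 19 beats.

19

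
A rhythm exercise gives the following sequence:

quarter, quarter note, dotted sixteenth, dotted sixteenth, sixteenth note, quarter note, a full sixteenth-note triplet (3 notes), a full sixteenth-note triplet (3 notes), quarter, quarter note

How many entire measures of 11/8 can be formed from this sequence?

One bar of 11/8 = 44 thirty-second notes.
In thirty-second notes: quarter = 8; quarter note = 8; dotted sixteenth = 3; dotted sixteenth = 3; sixteenth note = 2; quarter note = 8; a full sixteenth-note triplet (3 notes) (three triplet sixteenths span one eighth) = 4; a full sixteenth-note triplet (3 notes) (three triplet sixteenths span one eighth) = 4; quarter = 8; quarter note = 8.
Altogether 8 + 8 + 3 + 3 + 2 + 8 + 4 + 4 + 8 + 8 = 56.
56 ÷ 44 = 1 complete bar with 12 left over.

1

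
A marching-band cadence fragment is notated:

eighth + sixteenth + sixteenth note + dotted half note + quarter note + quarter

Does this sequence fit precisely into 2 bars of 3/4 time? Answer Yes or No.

Yes

One bar of 3/4 = 12 sixteenth notes, so 2 bars = 24.
Convert each value to sixteenth notes: eighth = 2; sixteenth = 1; sixteenth note = 1; dotted half note = 12; quarter note = 4; quarter = 4.
Sum: 2 + 1 + 1 + 12 + 4 + 4 = 24.
24 equals 24, so the answer is Yes.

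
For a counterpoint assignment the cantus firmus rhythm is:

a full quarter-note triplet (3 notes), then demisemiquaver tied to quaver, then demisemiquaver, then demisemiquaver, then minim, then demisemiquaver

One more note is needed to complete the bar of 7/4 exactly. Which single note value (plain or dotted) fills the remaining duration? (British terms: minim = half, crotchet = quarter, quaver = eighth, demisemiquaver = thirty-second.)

half note

The bar of 7/4 = 56 thirty-second notes.
Convert each value to thirty-second notes: a full quarter-note triplet (3 notes) (three triplet quarters span one half) = 16; demisemiquaver tied to quaver (demisemiquaver + quaver) = 5; demisemiquaver = 1; demisemiquaver = 1; minim = 16; demisemiquaver = 1.
Sum: 16 + 5 + 1 + 1 + 16 + 1 = 40.
Remaining: 56 − 40 = 16 thirty-second notes, which is a half note.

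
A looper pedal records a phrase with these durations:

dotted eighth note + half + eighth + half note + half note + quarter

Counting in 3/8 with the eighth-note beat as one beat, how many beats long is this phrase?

One eighth-note beat = 2 sixteenth notes.
Working in sixteenth notes: dotted eighth note = 3; half = 8; eighth = 2; half note = 8; half note = 8; quarter = 4.
Total: 3 + 8 + 2 + 8 + 8 + 4 = 33.
33 ÷ 2 = 16.5 beats.

16.5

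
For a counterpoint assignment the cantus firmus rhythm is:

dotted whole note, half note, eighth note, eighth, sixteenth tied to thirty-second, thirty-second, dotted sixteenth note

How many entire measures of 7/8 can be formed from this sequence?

2

One bar of 7/8 = 28 thirty-second notes.
Each duration in thirty-second notes: dotted whole note = 48; half note = 16; eighth note = 4; eighth = 4; sixteenth tied to thirty-second (sixteenth + thirty-second) = 3; thirty-second = 1; dotted sixteenth note = 3.
Total: 48 + 16 + 4 + 4 + 3 + 1 + 3 = 79.
79 ÷ 28 = 2 complete bars with 23 left over.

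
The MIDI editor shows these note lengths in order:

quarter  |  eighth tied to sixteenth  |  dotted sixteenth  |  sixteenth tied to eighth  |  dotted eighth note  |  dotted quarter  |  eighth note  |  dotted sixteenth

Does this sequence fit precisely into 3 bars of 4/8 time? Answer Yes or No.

Yes

One bar of 4/8 = 16 thirty-second notes, so 3 bars = 48.
In thirty-second notes: quarter = 8; eighth tied to sixteenth (eighth + sixteenth) = 6; dotted sixteenth = 3; sixteenth tied to eighth (sixteenth + eighth) = 6; dotted eighth note = 6; dotted quarter = 12; eighth note = 4; dotted sixteenth = 3.
Total: 8 + 6 + 3 + 6 + 6 + 12 + 4 + 3 = 48.
48 equals 48, so the answer is Yes.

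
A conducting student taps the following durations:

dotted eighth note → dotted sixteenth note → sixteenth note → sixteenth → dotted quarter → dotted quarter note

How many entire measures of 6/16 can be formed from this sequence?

One bar of 6/16 = 12 thirty-second notes.
In thirty-second notes: dotted eighth note = 6; dotted sixteenth note = 3; sixteenth note = 2; sixteenth = 2; dotted quarter = 12; dotted quarter note = 12.
Sum: 6 + 3 + 2 + 2 + 12 + 12 = 37.
37 ÷ 12 = 3 complete bars with 1 left over.

3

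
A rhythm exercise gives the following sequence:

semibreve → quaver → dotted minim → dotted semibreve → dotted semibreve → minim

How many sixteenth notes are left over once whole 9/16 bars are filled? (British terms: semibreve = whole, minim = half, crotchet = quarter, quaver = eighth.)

5

One bar of 9/16 = 9 sixteenth notes.
Each duration in sixteenth notes: semibreve = 16; quaver = 2; dotted minim = 12; dotted semibreve = 24; dotted semibreve = 24; minim = 8.
Adding: 16 + 2 + 12 + 24 + 24 + 8 = 86.
86 ÷ 9 = 9 complete bars with 5 sixteenth notes remaining.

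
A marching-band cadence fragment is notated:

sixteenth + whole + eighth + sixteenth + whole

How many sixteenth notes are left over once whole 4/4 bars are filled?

One bar of 4/4 = 16 sixteenth notes.
Convert each value to sixteenth notes: sixteenth = 1; whole = 16; eighth = 2; sixteenth = 1; whole = 16.
Sum: 1 + 16 + 2 + 1 + 16 = 36.
36 ÷ 16 = 2 complete bars with 4 sixteenth notes remaining.

4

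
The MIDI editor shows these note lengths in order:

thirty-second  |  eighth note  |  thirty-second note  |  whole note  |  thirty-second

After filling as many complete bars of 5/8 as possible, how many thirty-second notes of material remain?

One bar of 5/8 = 20 thirty-second notes.
In thirty-second notes: thirty-second = 1; eighth note = 4; thirty-second note = 1; whole note = 32; thirty-second = 1.
Adding: 1 + 4 + 1 + 32 + 1 = 39.
39 ÷ 20 = 1 complete bar with 19 thirty-second notes remaining.

19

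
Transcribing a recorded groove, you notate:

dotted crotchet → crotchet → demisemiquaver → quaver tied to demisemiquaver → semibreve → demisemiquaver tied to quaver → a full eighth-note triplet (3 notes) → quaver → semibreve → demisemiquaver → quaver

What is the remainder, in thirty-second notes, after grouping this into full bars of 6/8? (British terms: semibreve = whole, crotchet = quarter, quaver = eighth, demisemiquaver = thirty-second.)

16

One bar of 6/8 = 24 thirty-second notes.
Convert each value to thirty-second notes: dotted crotchet = 12; crotchet = 8; demisemiquaver = 1; quaver tied to demisemiquaver (quaver + demisemiquaver) = 5; semibreve = 32; demisemiquaver tied to quaver (demisemiquaver + quaver) = 5; a full eighth-note triplet (3 notes) (three triplet eighths span one quarter) = 8; quaver = 4; semibreve = 32; demisemiquaver = 1; quaver = 4.
Adding: 12 + 8 + 1 + 5 + 32 + 5 + 8 + 4 + 32 + 1 + 4 = 112.
112 ÷ 24 = 4 complete bars with 16 thirty-second notes remaining.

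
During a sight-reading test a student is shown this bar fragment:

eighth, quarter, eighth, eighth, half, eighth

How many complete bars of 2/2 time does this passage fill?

1

One bar of 2/2 = 8 eighth notes.
Working in eighth notes: eighth = 1; quarter = 2; eighth = 1; eighth = 1; half = 4; eighth = 1.
Adding: 1 + 2 + 1 + 1 + 4 + 1 = 10.
10 ÷ 8 = 1 complete bar with 2 left over.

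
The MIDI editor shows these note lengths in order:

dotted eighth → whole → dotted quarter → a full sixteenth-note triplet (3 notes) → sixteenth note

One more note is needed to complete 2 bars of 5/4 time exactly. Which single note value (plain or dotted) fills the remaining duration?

2 bars of 5/4 = 40 sixteenth notes.
Convert each value to sixteenth notes: dotted eighth = 3; whole = 16; dotted quarter = 6; a full sixteenth-note triplet (3 notes) (three triplet sixteenths span one eighth) = 2; sixteenth note = 1.
Total: 3 + 16 + 6 + 2 + 1 = 28.
Remaining: 40 − 28 = 12 sixteenth notes, which is a dotted half note.

dotted half note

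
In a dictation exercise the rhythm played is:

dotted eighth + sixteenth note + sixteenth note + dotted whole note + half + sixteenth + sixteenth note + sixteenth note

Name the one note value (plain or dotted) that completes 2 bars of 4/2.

dotted whole note

2 bars of 4/2 = 64 sixteenth notes.
In sixteenth notes: dotted eighth = 3; sixteenth note = 1; sixteenth note = 1; dotted whole note = 24; half = 8; sixteenth = 1; sixteenth note = 1; sixteenth note = 1.
Sum: 3 + 1 + 1 + 24 + 8 + 1 + 1 + 1 = 40.
Remaining: 64 − 40 = 24 sixteenth notes, which is a dotted whole note.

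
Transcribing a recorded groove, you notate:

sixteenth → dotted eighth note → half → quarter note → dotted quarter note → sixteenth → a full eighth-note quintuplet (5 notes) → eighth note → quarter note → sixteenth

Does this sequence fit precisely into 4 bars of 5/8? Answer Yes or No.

No

One bar of 5/8 = 10 sixteenth notes, so 4 bars = 40.
Express everything in sixteenth notes: sixteenth = 1; dotted eighth note = 3; half = 8; quarter note = 4; dotted quarter note = 6; sixteenth = 1; a full eighth-note quintuplet (5 notes) (five quintuplet eighths span one half) = 8; eighth note = 2; quarter note = 4; sixteenth = 1.
Total: 1 + 3 + 8 + 4 + 6 + 1 + 8 + 2 + 4 + 1 = 38.
38 falls short of 40, so the answer is No.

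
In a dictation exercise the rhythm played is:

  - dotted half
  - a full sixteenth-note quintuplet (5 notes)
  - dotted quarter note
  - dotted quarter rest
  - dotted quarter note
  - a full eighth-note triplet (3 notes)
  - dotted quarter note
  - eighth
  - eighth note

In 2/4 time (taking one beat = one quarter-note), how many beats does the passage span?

One quarter-note beat = 2 eighth notes.
In eighth notes: dotted half = 6; a full sixteenth-note quintuplet (5 notes) (five quintuplet sixteenths span one quarter) = 2; dotted quarter note = 3; dotted quarter rest = 3; dotted quarter note = 3; a full eighth-note triplet (3 notes) (three triplet eighths span one quarter) = 2; dotted quarter note = 3; eighth = 1; eighth note = 1.
Total: 6 + 2 + 3 + 3 + 3 + 2 + 3 + 1 + 1 = 24.
24 ÷ 2 = 12 beats.

12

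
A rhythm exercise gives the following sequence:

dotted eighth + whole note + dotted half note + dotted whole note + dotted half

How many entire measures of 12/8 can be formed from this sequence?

One bar of 12/8 = 24 sixteenth notes.
Express everything in sixteenth notes: dotted eighth = 3; whole note = 16; dotted half note = 12; dotted whole note = 24; dotted half = 12.
Sum: 3 + 16 + 12 + 24 + 12 = 67.
67 ÷ 24 = 2 complete bars with 19 left over.

2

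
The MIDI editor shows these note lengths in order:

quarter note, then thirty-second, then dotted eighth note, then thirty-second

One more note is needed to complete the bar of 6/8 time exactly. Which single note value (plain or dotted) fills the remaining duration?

The bar of 6/8 = 24 thirty-second notes.
Each duration in thirty-second notes: quarter note = 8; thirty-second = 1; dotted eighth note = 6; thirty-second = 1.
Total: 8 + 1 + 6 + 1 = 16.
Remaining: 24 − 16 = 8 thirty-second notes, which is a quarter note.

quarter note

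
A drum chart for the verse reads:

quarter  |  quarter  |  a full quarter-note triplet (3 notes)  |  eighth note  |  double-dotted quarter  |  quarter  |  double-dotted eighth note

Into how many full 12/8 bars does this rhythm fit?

One bar of 12/8 = 48 thirty-second notes.
Express everything in thirty-second notes: quarter = 8; quarter = 8; a full quarter-note triplet (3 notes) (three triplet quarters span one half) = 16; eighth note = 4; double-dotted quarter = 14; quarter = 8; double-dotted eighth note = 7.
Sum: 8 + 8 + 16 + 4 + 14 + 8 + 7 = 65.
65 ÷ 48 = 1 complete bar with 17 left over.

1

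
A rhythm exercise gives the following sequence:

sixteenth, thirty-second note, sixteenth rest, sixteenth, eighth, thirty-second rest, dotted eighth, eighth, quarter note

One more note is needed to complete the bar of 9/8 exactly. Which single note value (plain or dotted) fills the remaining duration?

The bar of 9/8 = 36 thirty-second notes.
Convert each value to thirty-second notes: sixteenth = 2; thirty-second note = 1; sixteenth rest = 2; sixteenth = 2; eighth = 4; thirty-second rest = 1; dotted eighth = 6; eighth = 4; quarter note = 8.
Altogether 2 + 1 + 2 + 2 + 4 + 1 + 6 + 4 + 8 = 30.
Remaining: 36 − 30 = 6 thirty-second notes, which is a dotted eighth note.

dotted eighth note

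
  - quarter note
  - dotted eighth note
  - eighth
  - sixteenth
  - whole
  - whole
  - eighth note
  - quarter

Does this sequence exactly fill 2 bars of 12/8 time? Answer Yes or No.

One bar of 12/8 = 24 sixteenth notes, so 2 bars = 48.
Each duration in sixteenth notes: quarter note = 4; dotted eighth note = 3; eighth = 2; sixteenth = 1; whole = 16; whole = 16; eighth note = 2; quarter = 4.
Total: 4 + 3 + 2 + 1 + 16 + 16 + 2 + 4 = 48.
48 equals 48, so the answer is Yes.

Yes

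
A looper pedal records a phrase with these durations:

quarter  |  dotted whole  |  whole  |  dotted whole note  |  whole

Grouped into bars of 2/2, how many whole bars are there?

One bar of 2/2 = 4 quarter notes.
Convert each value to quarter notes: quarter = 1; dotted whole = 6; whole = 4; dotted whole note = 6; whole = 4.
Adding: 1 + 6 + 4 + 6 + 4 = 21.
21 ÷ 4 = 5 complete bars with 1 left over.

5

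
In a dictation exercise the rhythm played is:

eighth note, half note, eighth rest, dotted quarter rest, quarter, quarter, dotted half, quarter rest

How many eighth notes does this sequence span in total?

21

Express everything in eighth notes: eighth note = 1; half note = 4; eighth rest = 1; dotted quarter rest = 3; quarter = 2; quarter = 2; dotted half = 6; quarter rest = 2.
Adding: 1 + 4 + 1 + 3 + 2 + 2 + 6 + 2 = 21 eighth notes.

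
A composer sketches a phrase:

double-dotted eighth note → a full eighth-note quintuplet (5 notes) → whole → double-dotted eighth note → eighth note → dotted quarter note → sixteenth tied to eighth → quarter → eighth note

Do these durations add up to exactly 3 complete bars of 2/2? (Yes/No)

One bar of 2/2 = 32 thirty-second notes, so 3 bars = 96.
Working in thirty-second notes: double-dotted eighth note = 7; a full eighth-note quintuplet (5 notes) (five quintuplet eighths span one half) = 16; whole = 32; double-dotted eighth note = 7; eighth note = 4; dotted quarter note = 12; sixteenth tied to eighth (sixteenth + eighth) = 6; quarter = 8; eighth note = 4.
Total: 7 + 16 + 32 + 7 + 4 + 12 + 6 + 8 + 4 = 96.
96 equals 96, so the answer is Yes.

Yes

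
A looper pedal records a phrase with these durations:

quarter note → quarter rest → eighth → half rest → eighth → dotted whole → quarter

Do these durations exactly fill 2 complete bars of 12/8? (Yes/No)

One bar of 12/8 = 12 eighth notes, so 2 bars = 24.
Working in eighth notes: quarter note = 2; quarter rest = 2; eighth = 1; half rest = 4; eighth = 1; dotted whole = 12; quarter = 2.
Total: 2 + 2 + 1 + 4 + 1 + 12 + 2 = 24.
24 equals 24, so the answer is Yes.

Yes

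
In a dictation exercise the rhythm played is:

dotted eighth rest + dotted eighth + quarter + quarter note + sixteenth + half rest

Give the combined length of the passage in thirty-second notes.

46

Convert each value to thirty-second notes: dotted eighth rest = 6; dotted eighth = 6; quarter = 8; quarter note = 8; sixteenth = 2; half rest = 16.
Adding: 6 + 6 + 8 + 8 + 2 + 16 = 46 thirty-second notes.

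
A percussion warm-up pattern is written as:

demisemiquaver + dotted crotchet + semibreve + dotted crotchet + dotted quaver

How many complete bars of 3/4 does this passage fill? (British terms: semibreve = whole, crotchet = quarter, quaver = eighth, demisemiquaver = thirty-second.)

2

One bar of 3/4 = 24 thirty-second notes.
Express everything in thirty-second notes: demisemiquaver = 1; dotted crotchet = 12; semibreve = 32; dotted crotchet = 12; dotted quaver = 6.
Adding: 1 + 12 + 32 + 12 + 6 = 63.
63 ÷ 24 = 2 complete bars with 15 left over.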